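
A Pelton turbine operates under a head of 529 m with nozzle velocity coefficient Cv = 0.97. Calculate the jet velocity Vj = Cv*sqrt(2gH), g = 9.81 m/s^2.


Vj = 0.97 * sqrt(2*9.81*529) = 98.8210 m/s


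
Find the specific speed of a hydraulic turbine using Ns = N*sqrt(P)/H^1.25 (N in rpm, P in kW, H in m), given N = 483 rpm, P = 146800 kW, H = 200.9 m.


Ns = 483 * 146800^0.5 / 200.9^1.25 = 244.6725


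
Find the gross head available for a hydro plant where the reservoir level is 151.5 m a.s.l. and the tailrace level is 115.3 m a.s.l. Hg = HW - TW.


Hg = 151.5 - 115.3 = 36.2000 m


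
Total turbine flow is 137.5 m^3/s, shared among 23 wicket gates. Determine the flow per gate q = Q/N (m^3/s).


q = 137.5 / 23 = 5.9783 m^3/s


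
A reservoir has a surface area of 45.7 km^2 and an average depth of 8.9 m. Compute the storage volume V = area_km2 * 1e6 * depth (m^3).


V = 45.7 * 1e6 * 8.9 = 4.0673e+08 m^3


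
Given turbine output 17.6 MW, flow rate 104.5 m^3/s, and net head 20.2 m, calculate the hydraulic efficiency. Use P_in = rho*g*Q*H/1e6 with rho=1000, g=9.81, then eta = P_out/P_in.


P_in = 1000 * 9.81 * 104.5 * 20.2 / 1e6 = 20.7079 MW
eta = 17.6 / 20.7079 = 0.8499


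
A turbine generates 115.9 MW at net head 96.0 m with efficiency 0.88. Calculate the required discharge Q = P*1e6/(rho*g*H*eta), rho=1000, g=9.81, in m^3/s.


Q = 115.9 * 1e6 / (1000 * 9.81 * 96.0 * 0.88) = 139.8494 m^3/s


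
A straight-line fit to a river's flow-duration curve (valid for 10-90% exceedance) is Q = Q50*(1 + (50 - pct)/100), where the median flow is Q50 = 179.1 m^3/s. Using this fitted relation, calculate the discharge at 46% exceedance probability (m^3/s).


Q = 179.1 * (1 + (50 - 46)/100) = 186.2640 m^3/s


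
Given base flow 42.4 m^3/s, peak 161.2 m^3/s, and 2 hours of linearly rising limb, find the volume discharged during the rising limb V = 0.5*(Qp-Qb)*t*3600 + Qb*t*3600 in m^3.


V = 0.5*(161.2 - 42.4)*2*3600 + 42.4*2*3600 = 732960.0000 m^3


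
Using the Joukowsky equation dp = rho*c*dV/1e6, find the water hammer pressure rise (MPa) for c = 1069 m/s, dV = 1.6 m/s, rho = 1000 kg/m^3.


dp = 1000 * 1069 * 1.6 / 1e6 = 1.7104 MPa


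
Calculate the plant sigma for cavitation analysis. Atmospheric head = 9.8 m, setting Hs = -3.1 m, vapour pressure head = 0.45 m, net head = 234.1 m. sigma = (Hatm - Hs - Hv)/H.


sigma = (9.8 - (-3.1) - 0.45) / 234.1 = 0.0532


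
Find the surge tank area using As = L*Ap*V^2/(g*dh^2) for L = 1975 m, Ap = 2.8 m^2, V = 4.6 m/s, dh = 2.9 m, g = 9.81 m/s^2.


As = 1975 * 2.8 * 4.6^2 / (9.81 * 2.9^2) = 1418.3251 m^2


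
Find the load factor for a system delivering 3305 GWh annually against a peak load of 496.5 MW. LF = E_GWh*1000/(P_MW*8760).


LF = 3305 * 1000 / (496.5 * 8760) = 0.7599


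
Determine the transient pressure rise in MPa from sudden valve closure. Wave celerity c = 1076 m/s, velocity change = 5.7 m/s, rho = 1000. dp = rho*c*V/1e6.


dp = 1000 * 1076 * 5.7 / 1e6 = 6.1332 MPa


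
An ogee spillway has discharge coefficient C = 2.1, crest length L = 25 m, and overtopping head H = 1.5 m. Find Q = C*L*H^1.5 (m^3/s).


Q = 2.1 * 25 * 1.5^1.5 = 96.4487 m^3/s


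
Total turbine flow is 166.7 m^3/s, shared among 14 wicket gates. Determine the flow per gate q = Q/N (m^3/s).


q = 166.7 / 14 = 11.9071 m^3/s


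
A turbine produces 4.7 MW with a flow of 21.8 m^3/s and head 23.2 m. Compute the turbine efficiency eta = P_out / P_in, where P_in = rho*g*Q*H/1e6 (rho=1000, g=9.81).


P_in = 1000 * 9.81 * 21.8 * 23.2 / 1e6 = 4.9615 MW
eta = 4.7 / 4.9615 = 0.9473


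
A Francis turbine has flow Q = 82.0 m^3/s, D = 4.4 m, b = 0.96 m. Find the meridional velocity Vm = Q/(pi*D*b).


Vm = 82.0 / (pi * 4.4 * 0.96) = 6.1793 m/s


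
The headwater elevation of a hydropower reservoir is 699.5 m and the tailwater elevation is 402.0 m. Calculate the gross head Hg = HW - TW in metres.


Hg = 699.5 - 402.0 = 297.5000 m


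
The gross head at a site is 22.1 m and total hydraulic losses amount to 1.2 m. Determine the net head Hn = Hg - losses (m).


Hn = 22.1 - 1.2 = 20.9000 m


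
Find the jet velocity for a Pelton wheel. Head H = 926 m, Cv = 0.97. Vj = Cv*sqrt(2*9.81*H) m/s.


Vj = 0.97 * sqrt(2*9.81*926) = 130.7455 m/s


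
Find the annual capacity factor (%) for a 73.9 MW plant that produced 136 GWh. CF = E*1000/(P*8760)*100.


CF = 136 * 1000 / (73.9 * 8760) * 100 = 21.0083 %


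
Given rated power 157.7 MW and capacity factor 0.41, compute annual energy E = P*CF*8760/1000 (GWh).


E = 157.7 * 0.41 * 8760 / 1000 = 566.3953 GWh


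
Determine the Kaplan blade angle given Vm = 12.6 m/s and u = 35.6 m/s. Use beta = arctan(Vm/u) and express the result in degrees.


beta = arctan(12.6 / 35.6) = 19.4905 degrees


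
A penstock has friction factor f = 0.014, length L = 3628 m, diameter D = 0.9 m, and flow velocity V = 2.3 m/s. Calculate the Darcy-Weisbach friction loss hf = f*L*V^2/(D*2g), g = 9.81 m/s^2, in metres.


hf = 0.014 * 3628 * 2.3^2 / (0.9 * 2 * 9.81) = 15.2163 m


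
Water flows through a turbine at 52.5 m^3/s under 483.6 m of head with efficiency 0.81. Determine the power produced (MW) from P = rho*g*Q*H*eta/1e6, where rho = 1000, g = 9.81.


P = 1000 * 9.81 * 52.5 * 483.6 * 0.81 / 1e6 = 201.7435 MW


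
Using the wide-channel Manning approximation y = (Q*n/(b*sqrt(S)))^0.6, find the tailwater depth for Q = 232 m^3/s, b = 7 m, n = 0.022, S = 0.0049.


y = (232 * 0.022 / (7 * 0.0049^0.5))^0.6 = 4.0797 m


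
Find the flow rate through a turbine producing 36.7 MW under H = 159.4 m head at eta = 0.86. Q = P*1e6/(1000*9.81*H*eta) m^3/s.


Q = 36.7 * 1e6 / (1000 * 9.81 * 159.4 * 0.86) = 27.2904 m^3/s


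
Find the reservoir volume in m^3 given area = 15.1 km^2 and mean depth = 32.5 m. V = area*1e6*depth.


V = 15.1 * 1e6 * 32.5 = 4.9075e+08 m^3


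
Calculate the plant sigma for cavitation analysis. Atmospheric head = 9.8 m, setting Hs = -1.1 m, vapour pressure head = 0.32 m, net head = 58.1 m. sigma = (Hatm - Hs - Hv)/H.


sigma = (9.8 - (-1.1) - 0.32) / 58.1 = 0.1821


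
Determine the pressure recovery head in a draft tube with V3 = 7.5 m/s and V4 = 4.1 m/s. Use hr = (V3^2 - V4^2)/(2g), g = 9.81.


hr = (7.5^2 - 4.1^2) / (2*9.81) = 2.0102 m


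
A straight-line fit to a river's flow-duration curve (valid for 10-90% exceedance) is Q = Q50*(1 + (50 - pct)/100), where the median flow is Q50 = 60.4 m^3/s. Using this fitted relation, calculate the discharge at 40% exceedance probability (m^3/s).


Q = 60.4 * (1 + (50 - 40)/100) = 66.4400 m^3/s


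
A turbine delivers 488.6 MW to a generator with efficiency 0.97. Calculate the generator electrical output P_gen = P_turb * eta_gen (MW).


P_gen = 488.6 * 0.97 = 473.9420 MW


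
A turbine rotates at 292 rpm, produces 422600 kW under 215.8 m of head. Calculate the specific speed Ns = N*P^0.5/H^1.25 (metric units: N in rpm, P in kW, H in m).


Ns = 292 * 422600^0.5 / 215.8^1.25 = 229.5003


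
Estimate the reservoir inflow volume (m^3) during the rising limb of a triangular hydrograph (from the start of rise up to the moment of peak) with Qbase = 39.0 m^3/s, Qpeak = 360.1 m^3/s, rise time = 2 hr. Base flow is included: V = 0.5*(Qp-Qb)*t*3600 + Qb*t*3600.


V = 0.5*(360.1 - 39.0)*2*3600 + 39.0*2*3600 = 1.4368e+06 m^3


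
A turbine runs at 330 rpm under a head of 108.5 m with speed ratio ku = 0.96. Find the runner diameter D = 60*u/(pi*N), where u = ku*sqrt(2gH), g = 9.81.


u = 0.96 * sqrt(2*9.81*108.5) = 44.2931 m/s
D = 60 * 44.2931 / (pi * 330) = 2.5634 m


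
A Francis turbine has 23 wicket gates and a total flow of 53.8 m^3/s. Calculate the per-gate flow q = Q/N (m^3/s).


q = 53.8 / 23 = 2.3391 m^3/s


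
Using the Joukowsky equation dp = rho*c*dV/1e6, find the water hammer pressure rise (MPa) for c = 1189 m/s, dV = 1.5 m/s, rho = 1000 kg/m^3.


dp = 1000 * 1189 * 1.5 / 1e6 = 1.7835 MPa


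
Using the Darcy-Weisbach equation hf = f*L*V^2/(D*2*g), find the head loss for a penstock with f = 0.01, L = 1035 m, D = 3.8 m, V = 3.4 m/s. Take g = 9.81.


hf = 0.01 * 1035 * 3.4^2 / (3.8 * 2 * 9.81) = 1.6048 m


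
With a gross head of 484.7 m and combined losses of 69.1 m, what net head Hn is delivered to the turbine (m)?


Hn = 484.7 - 69.1 = 415.6000 m


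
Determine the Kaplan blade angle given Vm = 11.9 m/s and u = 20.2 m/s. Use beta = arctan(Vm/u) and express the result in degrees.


beta = arctan(11.9 / 20.2) = 30.5027 degrees


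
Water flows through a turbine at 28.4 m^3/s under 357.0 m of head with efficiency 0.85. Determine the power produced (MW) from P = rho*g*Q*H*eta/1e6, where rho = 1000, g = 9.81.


P = 1000 * 9.81 * 28.4 * 357.0 * 0.85 / 1e6 = 84.5424 MW


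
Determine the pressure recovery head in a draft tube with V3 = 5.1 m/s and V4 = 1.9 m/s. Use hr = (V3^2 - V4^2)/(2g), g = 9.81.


hr = (5.1^2 - 1.9^2) / (2*9.81) = 1.1417 m


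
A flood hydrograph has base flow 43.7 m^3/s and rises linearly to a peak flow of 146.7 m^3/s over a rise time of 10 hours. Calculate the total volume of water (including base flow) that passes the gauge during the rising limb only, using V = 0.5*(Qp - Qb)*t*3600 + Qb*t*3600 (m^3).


V = 0.5*(146.7 - 43.7)*10*3600 + 43.7*10*3600 = 3.4272e+06 m^3


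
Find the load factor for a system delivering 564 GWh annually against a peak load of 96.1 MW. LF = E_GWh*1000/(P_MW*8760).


LF = 564 * 1000 / (96.1 * 8760) = 0.6700


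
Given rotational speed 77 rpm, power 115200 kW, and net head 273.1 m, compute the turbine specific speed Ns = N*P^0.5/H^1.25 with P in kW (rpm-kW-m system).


Ns = 77 * 115200^0.5 / 273.1^1.25 = 23.5405


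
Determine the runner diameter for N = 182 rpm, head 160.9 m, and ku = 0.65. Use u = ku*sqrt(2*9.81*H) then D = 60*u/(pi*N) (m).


u = 0.65 * sqrt(2*9.81*160.9) = 36.5209 m/s
D = 60 * 36.5209 / (pi * 182) = 3.8324 m


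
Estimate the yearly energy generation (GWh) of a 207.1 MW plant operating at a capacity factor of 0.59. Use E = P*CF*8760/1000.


E = 207.1 * 0.59 * 8760 / 1000 = 1070.3756 GWh


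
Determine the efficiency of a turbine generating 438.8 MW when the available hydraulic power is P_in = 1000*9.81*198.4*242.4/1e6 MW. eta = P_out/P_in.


P_in = 1000 * 9.81 * 198.4 * 242.4 / 1e6 = 471.7841 MW
eta = 438.8 / 471.7841 = 0.9301


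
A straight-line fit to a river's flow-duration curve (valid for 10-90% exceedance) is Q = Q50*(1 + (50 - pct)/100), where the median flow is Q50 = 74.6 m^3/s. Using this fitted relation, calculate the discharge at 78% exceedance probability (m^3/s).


Q = 74.6 * (1 + (50 - 78)/100) = 53.7120 m^3/s


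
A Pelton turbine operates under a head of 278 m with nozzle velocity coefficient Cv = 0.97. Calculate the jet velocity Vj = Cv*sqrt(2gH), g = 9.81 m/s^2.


Vj = 0.97 * sqrt(2*9.81*278) = 71.6380 m/s


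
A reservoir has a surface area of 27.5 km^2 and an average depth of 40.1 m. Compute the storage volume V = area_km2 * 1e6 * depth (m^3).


V = 27.5 * 1e6 * 40.1 = 1.1028e+09 m^3


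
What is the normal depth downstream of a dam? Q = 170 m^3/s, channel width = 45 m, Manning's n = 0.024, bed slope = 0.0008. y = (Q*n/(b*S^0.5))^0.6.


y = (170 * 0.024 / (45 * 0.0008^0.5))^0.6 = 2.0116 m


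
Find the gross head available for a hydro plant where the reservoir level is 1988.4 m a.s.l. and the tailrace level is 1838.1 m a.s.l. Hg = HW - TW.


Hg = 1988.4 - 1838.1 = 150.3000 m


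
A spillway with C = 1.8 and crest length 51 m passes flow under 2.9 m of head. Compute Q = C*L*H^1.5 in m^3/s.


Q = 1.8 * 51 * 2.9^1.5 = 453.3563 m^3/s


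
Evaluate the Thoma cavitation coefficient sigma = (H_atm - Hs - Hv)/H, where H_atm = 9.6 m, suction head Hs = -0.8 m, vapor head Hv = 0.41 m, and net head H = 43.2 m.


sigma = (9.6 - (-0.8) - 0.41) / 43.2 = 0.2312


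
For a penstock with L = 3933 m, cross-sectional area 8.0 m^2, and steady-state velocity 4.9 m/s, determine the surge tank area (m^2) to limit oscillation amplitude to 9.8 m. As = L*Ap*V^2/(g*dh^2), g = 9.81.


As = 3933 * 8.0 * 4.9^2 / (9.81 * 9.8^2) = 801.8349 m^2


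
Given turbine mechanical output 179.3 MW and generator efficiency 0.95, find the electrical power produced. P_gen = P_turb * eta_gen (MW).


P_gen = 179.3 * 0.95 = 170.3350 MW


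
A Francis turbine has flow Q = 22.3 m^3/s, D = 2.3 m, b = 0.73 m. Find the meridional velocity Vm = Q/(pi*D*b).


Vm = 22.3 / (pi * 2.3 * 0.73) = 4.2277 m/s


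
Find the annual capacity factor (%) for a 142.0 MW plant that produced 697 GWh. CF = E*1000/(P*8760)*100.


CF = 697 * 1000 / (142.0 * 8760) * 100 = 56.0325 %


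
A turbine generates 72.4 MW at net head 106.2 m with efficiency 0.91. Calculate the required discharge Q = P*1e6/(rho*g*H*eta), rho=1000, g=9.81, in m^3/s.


Q = 72.4 * 1e6 / (1000 * 9.81 * 106.2 * 0.91) = 76.3666 m^3/s


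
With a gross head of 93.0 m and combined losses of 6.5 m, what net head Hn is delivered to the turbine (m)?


Hn = 93.0 - 6.5 = 86.5000 m


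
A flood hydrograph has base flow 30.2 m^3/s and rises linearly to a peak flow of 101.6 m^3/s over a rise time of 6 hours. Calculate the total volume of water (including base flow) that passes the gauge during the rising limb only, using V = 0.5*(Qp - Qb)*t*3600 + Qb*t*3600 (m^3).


V = 0.5*(101.6 - 30.2)*6*3600 + 30.2*6*3600 = 1.4234e+06 m^3


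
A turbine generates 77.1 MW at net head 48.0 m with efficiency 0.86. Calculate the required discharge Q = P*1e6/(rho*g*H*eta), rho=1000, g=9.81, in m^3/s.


Q = 77.1 * 1e6 / (1000 * 9.81 * 48.0 * 0.86) = 190.3907 m^3/s


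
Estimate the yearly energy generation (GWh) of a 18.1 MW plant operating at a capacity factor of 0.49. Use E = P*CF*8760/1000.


E = 18.1 * 0.49 * 8760 / 1000 = 77.6924 GWh


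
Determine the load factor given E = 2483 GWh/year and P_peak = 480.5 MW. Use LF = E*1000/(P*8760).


LF = 2483 * 1000 / (480.5 * 8760) = 0.5899


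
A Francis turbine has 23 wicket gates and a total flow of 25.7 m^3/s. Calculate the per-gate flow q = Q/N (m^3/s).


q = 25.7 / 23 = 1.1174 m^3/s


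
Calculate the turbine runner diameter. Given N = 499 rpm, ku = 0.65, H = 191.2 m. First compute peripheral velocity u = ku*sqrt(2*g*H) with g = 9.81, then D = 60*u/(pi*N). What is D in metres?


u = 0.65 * sqrt(2*9.81*191.2) = 39.8113 m/s
D = 60 * 39.8113 / (pi * 499) = 1.5237 m


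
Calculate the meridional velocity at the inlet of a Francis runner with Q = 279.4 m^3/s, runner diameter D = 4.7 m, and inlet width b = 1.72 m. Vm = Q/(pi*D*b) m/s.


Vm = 279.4 / (pi * 4.7 * 1.72) = 11.0015 m/s


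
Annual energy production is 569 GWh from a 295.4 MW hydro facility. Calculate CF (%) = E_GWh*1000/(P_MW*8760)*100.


CF = 569 * 1000 / (295.4 * 8760) * 100 = 21.9886 %


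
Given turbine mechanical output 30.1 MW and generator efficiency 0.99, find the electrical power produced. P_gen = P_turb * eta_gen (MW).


P_gen = 30.1 * 0.99 = 29.7990 MW


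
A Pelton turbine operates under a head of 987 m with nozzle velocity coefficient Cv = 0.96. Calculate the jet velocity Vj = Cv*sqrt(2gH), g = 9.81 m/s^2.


Vj = 0.96 * sqrt(2*9.81*987) = 133.5916 m/s


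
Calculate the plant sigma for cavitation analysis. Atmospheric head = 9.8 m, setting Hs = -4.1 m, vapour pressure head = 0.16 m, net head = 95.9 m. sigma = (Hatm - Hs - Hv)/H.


sigma = (9.8 - (-4.1) - 0.16) / 95.9 = 0.1433


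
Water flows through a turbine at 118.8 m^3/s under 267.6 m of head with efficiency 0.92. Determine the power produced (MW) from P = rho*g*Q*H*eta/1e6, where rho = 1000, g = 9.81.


P = 1000 * 9.81 * 118.8 * 267.6 * 0.92 / 1e6 = 286.9191 MW


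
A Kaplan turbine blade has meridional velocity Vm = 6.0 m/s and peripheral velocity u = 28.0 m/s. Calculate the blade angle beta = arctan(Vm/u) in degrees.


beta = arctan(6.0 / 28.0) = 12.0948 degrees


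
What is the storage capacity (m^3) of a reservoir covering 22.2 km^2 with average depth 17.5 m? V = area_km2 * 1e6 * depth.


V = 22.2 * 1e6 * 17.5 = 3.8850e+08 m^3


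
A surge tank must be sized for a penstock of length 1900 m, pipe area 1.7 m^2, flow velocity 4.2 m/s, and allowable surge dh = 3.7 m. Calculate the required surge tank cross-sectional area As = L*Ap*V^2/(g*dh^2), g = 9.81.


As = 1900 * 1.7 * 4.2^2 / (9.81 * 3.7^2) = 424.2566 m^2


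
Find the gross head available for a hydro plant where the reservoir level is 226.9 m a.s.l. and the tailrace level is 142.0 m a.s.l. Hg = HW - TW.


Hg = 226.9 - 142.0 = 84.9000 m


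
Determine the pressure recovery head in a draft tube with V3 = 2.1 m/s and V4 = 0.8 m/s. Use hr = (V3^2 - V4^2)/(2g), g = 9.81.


hr = (2.1^2 - 0.8^2) / (2*9.81) = 0.1922 m


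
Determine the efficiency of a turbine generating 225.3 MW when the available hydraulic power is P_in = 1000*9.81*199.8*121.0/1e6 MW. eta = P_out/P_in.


P_in = 1000 * 9.81 * 199.8 * 121.0 / 1e6 = 237.1646 MW
eta = 225.3 / 237.1646 = 0.9500


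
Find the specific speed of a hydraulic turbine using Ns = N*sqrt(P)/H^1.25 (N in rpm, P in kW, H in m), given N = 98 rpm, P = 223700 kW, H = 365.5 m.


Ns = 98 * 223700^0.5 / 365.5^1.25 = 29.0035


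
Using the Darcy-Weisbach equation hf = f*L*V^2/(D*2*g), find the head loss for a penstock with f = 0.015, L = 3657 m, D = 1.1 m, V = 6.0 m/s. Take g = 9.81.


hf = 0.015 * 3657 * 6.0^2 / (1.1 * 2 * 9.81) = 91.5013 m


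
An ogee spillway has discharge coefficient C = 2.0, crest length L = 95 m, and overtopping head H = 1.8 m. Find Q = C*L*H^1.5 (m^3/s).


Q = 2.0 * 95 * 1.8^1.5 = 458.8411 m^3/s


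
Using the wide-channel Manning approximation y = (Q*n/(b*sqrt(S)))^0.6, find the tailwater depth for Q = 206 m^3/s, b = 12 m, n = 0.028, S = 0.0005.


y = (206 * 0.028 / (12 * 0.0005^0.5))^0.6 = 6.3011 m


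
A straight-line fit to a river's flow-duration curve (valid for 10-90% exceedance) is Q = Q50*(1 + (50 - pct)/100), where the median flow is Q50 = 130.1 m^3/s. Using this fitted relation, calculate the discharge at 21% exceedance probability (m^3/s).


Q = 130.1 * (1 + (50 - 21)/100) = 167.8290 m^3/s


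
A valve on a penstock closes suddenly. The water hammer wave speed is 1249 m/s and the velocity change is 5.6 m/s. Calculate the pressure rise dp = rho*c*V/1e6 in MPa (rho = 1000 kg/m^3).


dp = 1000 * 1249 * 5.6 / 1e6 = 6.9944 MPa


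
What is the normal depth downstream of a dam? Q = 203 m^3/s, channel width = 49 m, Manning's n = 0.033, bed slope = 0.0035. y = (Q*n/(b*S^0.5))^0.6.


y = (203 * 0.033 / (49 * 0.0035^0.5))^0.6 = 1.6530 m


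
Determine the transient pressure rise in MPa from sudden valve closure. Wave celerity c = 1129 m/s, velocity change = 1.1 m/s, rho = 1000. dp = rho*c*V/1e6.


dp = 1000 * 1129 * 1.1 / 1e6 = 1.2419 MPa


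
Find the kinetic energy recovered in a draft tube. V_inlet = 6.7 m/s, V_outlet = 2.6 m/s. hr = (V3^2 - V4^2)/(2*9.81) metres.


hr = (6.7^2 - 2.6^2) / (2*9.81) = 1.9434 m


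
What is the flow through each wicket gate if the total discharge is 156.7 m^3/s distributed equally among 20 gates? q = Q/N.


q = 156.7 / 20 = 7.8350 m^3/s


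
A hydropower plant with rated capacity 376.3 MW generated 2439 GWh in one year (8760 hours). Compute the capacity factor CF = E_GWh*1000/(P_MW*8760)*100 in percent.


CF = 2439 * 1000 / (376.3 * 8760) * 100 = 73.9901 %


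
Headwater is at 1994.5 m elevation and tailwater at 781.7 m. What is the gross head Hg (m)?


Hg = 1994.5 - 781.7 = 1212.8000 m


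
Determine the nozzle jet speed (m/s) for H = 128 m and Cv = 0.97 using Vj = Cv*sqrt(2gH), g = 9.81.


Vj = 0.97 * sqrt(2*9.81*128) = 48.6101 m/s


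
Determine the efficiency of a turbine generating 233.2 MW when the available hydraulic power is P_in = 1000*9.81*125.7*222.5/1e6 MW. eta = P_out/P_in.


P_in = 1000 * 9.81 * 125.7 * 222.5 / 1e6 = 274.3685 MW
eta = 233.2 / 274.3685 = 0.8500


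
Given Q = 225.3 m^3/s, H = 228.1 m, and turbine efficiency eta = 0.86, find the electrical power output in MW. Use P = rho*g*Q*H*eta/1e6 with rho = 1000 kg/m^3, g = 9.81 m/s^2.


P = 1000 * 9.81 * 225.3 * 228.1 * 0.86 / 1e6 = 433.5647 MW


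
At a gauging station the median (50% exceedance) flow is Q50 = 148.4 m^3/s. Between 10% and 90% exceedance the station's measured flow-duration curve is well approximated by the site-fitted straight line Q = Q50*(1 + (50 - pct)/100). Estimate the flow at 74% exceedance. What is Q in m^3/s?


Q = 148.4 * (1 + (50 - 74)/100) = 112.7840 m^3/s


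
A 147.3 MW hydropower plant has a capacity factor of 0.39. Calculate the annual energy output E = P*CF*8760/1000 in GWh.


E = 147.3 * 0.39 * 8760 / 1000 = 503.2357 GWh


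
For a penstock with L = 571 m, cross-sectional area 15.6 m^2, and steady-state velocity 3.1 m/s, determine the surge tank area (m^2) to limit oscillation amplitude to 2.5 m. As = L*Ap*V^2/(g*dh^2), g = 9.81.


As = 571 * 15.6 * 3.1^2 / (9.81 * 2.5^2) = 1396.1596 m^2


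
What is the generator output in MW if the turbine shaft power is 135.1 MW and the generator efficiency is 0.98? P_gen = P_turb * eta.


P_gen = 135.1 * 0.98 = 132.3980 MW


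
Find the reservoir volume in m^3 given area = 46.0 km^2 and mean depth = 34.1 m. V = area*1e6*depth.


V = 46.0 * 1e6 * 34.1 = 1.5686e+09 m^3


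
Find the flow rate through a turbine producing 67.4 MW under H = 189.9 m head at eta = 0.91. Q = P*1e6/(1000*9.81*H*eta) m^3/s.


Q = 67.4 * 1e6 / (1000 * 9.81 * 189.9 * 0.91) = 39.7580 m^3/s


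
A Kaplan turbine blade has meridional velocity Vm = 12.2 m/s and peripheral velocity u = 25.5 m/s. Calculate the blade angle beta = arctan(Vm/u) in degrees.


beta = arctan(12.2 / 25.5) = 25.5679 degrees


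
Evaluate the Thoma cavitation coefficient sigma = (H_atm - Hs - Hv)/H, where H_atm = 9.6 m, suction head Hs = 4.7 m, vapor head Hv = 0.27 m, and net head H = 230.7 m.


sigma = (9.6 - 4.7 - 0.27) / 230.7 = 0.0201


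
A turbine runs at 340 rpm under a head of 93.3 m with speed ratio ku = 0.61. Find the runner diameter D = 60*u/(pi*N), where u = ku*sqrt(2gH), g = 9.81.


u = 0.61 * sqrt(2*9.81*93.3) = 26.0988 m/s
D = 60 * 26.0988 / (pi * 340) = 1.4660 m


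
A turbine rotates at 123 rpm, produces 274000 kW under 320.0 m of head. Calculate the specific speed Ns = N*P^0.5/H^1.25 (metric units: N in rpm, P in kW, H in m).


Ns = 123 * 274000^0.5 / 320.0^1.25 = 47.5711


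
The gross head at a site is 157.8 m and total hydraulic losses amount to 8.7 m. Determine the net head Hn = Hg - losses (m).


Hn = 157.8 - 8.7 = 149.1000 m


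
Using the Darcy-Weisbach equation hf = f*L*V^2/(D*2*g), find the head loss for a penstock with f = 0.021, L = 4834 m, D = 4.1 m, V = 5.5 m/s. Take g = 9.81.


hf = 0.021 * 4834 * 5.5^2 / (4.1 * 2 * 9.81) = 38.1741 m


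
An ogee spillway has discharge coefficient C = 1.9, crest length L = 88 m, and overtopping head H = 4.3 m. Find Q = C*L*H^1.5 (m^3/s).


Q = 1.9 * 88 * 4.3^1.5 = 1490.8672 m^3/s


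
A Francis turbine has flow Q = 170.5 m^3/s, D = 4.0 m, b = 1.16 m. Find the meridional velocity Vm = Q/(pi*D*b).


Vm = 170.5 / (pi * 4.0 * 1.16) = 11.6965 m/s


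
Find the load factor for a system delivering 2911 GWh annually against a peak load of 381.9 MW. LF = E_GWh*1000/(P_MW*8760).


LF = 2911 * 1000 / (381.9 * 8760) = 0.8701


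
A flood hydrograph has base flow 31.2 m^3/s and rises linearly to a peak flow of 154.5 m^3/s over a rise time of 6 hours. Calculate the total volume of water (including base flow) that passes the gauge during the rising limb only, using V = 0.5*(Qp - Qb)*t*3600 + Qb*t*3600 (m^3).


V = 0.5*(154.5 - 31.2)*6*3600 + 31.2*6*3600 = 2.0056e+06 m^3


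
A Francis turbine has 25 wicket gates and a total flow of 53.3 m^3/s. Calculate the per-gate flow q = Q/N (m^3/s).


q = 53.3 / 25 = 2.1320 m^3/s


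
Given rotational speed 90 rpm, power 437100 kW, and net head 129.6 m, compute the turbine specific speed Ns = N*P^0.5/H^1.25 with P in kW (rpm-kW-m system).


Ns = 90 * 437100^0.5 / 129.6^1.25 = 136.0745


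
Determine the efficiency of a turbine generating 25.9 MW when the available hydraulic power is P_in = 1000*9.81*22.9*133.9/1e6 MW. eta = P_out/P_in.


P_in = 1000 * 9.81 * 22.9 * 133.9 / 1e6 = 30.0805 MW
eta = 25.9 / 30.0805 = 0.8610


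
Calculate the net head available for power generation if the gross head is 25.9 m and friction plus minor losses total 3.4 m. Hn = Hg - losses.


Hn = 25.9 - 3.4 = 22.5000 m


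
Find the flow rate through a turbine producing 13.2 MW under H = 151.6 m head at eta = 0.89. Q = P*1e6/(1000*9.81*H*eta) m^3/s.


Q = 13.2 * 1e6 / (1000 * 9.81 * 151.6 * 0.89) = 9.9728 m^3/s


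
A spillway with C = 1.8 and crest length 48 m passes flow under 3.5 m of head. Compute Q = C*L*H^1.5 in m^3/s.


Q = 1.8 * 48 * 3.5^1.5 = 565.7386 m^3/s


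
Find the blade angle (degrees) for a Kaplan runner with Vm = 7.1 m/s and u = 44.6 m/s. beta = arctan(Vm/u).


beta = arctan(7.1 / 44.6) = 9.0452 degrees


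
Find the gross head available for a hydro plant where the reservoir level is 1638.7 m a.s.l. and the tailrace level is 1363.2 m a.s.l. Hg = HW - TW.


Hg = 1638.7 - 1363.2 = 275.5000 m


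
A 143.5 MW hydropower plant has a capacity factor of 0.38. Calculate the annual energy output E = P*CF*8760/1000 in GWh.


E = 143.5 * 0.38 * 8760 / 1000 = 477.6828 GWh


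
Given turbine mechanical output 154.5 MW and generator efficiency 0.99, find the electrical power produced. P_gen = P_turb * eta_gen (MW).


P_gen = 154.5 * 0.99 = 152.9550 MW


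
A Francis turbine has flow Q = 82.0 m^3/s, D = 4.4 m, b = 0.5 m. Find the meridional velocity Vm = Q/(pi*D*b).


Vm = 82.0 / (pi * 4.4 * 0.5) = 11.8643 m/s


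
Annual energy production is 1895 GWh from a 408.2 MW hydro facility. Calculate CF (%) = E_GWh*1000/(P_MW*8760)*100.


CF = 1895 * 1000 / (408.2 * 8760) * 100 = 52.9947 %


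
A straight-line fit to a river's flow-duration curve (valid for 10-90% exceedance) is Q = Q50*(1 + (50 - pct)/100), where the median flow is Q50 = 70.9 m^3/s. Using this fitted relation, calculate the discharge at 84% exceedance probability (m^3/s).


Q = 70.9 * (1 + (50 - 84)/100) = 46.7940 m^3/s


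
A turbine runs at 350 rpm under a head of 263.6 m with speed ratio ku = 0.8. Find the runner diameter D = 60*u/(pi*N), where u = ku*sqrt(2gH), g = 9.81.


u = 0.8 * sqrt(2*9.81*263.6) = 57.5324 m/s
D = 60 * 57.5324 / (pi * 350) = 3.1394 m


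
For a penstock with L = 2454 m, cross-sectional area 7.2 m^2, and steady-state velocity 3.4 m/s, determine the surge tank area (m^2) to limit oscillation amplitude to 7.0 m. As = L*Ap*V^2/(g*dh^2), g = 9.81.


As = 2454 * 7.2 * 3.4^2 / (9.81 * 7.0^2) = 424.9128 m^2


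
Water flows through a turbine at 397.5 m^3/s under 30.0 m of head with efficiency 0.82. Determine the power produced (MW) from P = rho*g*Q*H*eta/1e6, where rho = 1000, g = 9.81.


P = 1000 * 9.81 * 397.5 * 30.0 * 0.82 / 1e6 = 95.9271 MW


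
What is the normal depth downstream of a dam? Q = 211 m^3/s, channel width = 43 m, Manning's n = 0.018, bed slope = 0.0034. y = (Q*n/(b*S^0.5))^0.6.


y = (211 * 0.018 / (43 * 0.0034^0.5))^0.6 = 1.2829 m


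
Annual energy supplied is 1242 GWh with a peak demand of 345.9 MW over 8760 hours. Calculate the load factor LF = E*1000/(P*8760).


LF = 1242 * 1000 / (345.9 * 8760) = 0.4099


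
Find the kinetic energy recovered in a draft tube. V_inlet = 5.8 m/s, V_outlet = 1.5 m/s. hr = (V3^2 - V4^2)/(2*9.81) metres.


hr = (5.8^2 - 1.5^2) / (2*9.81) = 1.5999 m


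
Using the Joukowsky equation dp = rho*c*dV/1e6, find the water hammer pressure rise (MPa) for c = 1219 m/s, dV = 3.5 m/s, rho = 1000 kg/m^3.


dp = 1000 * 1219 * 3.5 / 1e6 = 4.2665 MPa


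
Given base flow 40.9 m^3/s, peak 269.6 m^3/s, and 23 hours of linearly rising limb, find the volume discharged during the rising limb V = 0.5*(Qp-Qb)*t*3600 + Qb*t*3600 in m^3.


V = 0.5*(269.6 - 40.9)*23*3600 + 40.9*23*3600 = 1.2855e+07 m^3


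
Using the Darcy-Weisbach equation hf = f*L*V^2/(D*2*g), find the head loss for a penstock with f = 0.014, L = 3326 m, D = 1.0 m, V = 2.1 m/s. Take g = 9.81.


hf = 0.014 * 3326 * 2.1^2 / (1.0 * 2 * 9.81) = 10.4662 m


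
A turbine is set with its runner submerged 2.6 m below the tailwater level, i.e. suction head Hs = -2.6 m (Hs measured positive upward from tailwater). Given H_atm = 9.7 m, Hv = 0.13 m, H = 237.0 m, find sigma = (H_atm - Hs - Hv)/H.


sigma = (9.7 - (-2.6) - 0.13) / 237.0 = 0.0514


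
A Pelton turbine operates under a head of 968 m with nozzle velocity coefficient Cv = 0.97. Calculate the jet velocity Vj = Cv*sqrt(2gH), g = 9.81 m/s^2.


Vj = 0.97 * sqrt(2*9.81*968) = 133.6777 m/s


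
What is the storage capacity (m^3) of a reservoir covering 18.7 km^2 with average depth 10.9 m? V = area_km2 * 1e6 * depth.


V = 18.7 * 1e6 * 10.9 = 2.0383e+08 m^3


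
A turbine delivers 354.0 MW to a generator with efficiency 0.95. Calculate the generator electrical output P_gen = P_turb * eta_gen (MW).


P_gen = 354.0 * 0.95 = 336.3000 MW


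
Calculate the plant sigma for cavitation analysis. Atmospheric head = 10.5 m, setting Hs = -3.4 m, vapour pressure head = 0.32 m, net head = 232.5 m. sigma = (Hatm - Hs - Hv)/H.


sigma = (10.5 - (-3.4) - 0.32) / 232.5 = 0.0584


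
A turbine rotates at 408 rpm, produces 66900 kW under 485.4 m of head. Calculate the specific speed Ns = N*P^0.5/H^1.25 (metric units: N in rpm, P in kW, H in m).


Ns = 408 * 66900^0.5 / 485.4^1.25 = 46.3179


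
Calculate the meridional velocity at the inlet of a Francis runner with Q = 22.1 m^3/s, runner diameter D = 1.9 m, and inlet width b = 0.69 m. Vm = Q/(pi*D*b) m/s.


Vm = 22.1 / (pi * 1.9 * 0.69) = 5.3659 m/s


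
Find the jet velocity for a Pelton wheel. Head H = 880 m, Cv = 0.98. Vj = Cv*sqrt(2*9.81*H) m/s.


Vj = 0.98 * sqrt(2*9.81*880) = 128.7707 m/s


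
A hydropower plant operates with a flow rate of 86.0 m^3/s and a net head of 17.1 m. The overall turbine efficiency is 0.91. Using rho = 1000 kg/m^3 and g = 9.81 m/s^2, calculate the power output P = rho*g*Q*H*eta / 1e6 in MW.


P = 1000 * 9.81 * 86.0 * 17.1 * 0.91 / 1e6 = 13.1282 MW


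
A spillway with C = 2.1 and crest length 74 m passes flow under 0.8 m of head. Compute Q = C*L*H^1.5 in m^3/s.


Q = 2.1 * 74 * 0.8^1.5 = 111.1952 m^3/s


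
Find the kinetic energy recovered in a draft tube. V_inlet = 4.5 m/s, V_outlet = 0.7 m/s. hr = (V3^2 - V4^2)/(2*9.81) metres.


hr = (4.5^2 - 0.7^2) / (2*9.81) = 1.0071 m


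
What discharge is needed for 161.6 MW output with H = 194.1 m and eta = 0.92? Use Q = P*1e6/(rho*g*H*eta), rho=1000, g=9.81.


Q = 161.6 * 1e6 / (1000 * 9.81 * 194.1 * 0.92) = 92.2484 m^3/s


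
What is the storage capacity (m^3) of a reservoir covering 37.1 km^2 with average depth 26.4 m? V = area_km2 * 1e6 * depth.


V = 37.1 * 1e6 * 26.4 = 9.7944e+08 m^3


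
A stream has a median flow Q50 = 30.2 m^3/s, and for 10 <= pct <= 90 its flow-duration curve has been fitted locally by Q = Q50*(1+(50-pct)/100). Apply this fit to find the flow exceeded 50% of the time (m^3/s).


Q = 30.2 * (1 + (50 - 50)/100) = 30.2000 m^3/s


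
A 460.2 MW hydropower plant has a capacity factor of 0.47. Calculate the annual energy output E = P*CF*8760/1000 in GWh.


E = 460.2 * 0.47 * 8760 / 1000 = 1894.7354 GWh


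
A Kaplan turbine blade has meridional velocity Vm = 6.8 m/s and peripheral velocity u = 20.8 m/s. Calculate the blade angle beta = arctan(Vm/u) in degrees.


beta = arctan(6.8 / 20.8) = 18.1038 degrees


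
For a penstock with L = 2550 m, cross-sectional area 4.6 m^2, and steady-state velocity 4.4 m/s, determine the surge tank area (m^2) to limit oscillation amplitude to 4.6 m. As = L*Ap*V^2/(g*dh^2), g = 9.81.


As = 2550 * 4.6 * 4.4^2 / (9.81 * 4.6^2) = 1094.0035 m^2


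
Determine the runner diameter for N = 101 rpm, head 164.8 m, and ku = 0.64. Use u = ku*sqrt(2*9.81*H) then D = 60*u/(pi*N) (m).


u = 0.64 * sqrt(2*9.81*164.8) = 36.3922 m/s
D = 60 * 36.3922 / (pi * 101) = 6.8816 m


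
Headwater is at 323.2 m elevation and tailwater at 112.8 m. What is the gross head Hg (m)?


Hg = 323.2 - 112.8 = 210.4000 m


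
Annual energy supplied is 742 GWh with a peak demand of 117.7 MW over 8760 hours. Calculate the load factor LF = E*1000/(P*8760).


LF = 742 * 1000 / (117.7 * 8760) = 0.7197


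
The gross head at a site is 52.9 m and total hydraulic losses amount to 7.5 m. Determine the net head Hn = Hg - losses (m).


Hn = 52.9 - 7.5 = 45.4000 m


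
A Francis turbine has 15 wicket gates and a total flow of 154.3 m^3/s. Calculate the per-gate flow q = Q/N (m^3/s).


q = 154.3 / 15 = 10.2867 m^3/s


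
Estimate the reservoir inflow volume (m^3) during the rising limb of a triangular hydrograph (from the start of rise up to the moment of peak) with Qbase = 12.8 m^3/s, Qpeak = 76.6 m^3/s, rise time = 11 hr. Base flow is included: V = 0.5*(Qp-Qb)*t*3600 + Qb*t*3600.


V = 0.5*(76.6 - 12.8)*11*3600 + 12.8*11*3600 = 1.7701e+06 m^3


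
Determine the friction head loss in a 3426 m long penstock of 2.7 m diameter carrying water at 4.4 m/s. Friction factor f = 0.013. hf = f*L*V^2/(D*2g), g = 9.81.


hf = 0.013 * 3426 * 4.4^2 / (2.7 * 2 * 9.81) = 16.2770 m


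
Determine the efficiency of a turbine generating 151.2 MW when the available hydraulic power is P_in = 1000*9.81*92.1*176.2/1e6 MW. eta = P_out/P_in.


P_in = 1000 * 9.81 * 92.1 * 176.2 / 1e6 = 159.1969 MW
eta = 151.2 / 159.1969 = 0.9498


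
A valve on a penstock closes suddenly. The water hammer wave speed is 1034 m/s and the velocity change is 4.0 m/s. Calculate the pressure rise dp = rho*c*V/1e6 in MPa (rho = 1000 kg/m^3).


dp = 1000 * 1034 * 4.0 / 1e6 = 4.1360 MPa


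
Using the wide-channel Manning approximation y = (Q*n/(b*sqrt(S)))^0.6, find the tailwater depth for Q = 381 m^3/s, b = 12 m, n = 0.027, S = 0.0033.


y = (381 * 0.027 / (12 * 0.0033^0.5))^0.6 = 5.0619 m


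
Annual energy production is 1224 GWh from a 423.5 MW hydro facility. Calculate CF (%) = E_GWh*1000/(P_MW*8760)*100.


CF = 1224 * 1000 / (423.5 * 8760) * 100 = 32.9932 %


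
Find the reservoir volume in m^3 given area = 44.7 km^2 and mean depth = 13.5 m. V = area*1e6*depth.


V = 44.7 * 1e6 * 13.5 = 6.0345e+08 m^3


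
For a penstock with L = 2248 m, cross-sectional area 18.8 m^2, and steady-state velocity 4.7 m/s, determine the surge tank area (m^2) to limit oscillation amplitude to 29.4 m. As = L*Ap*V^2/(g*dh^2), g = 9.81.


As = 2248 * 18.8 * 4.7^2 / (9.81 * 29.4^2) = 110.0997 m^2


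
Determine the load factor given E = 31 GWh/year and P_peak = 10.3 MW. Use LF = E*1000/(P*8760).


LF = 31 * 1000 / (10.3 * 8760) = 0.3436


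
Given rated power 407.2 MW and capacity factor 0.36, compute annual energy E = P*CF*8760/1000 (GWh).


E = 407.2 * 0.36 * 8760 / 1000 = 1284.1459 GWh


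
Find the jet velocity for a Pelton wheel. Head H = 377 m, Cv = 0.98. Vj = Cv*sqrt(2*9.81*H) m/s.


Vj = 0.98 * sqrt(2*9.81*377) = 84.2842 m/s


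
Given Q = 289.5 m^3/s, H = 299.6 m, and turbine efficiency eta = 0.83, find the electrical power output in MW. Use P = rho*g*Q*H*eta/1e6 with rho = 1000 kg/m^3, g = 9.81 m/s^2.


P = 1000 * 9.81 * 289.5 * 299.6 * 0.83 / 1e6 = 706.2159 MW


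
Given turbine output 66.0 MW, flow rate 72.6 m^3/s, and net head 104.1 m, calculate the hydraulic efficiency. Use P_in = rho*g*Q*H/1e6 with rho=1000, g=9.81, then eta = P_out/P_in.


P_in = 1000 * 9.81 * 72.6 * 104.1 / 1e6 = 74.1406 MW
eta = 66.0 / 74.1406 = 0.8902


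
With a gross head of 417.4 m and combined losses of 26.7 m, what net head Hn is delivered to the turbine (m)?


Hn = 417.4 - 26.7 = 390.7000 m


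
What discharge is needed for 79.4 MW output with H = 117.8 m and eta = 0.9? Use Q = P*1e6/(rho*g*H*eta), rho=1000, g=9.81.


Q = 79.4 * 1e6 / (1000 * 9.81 * 117.8 * 0.9) = 76.3420 m^3/s


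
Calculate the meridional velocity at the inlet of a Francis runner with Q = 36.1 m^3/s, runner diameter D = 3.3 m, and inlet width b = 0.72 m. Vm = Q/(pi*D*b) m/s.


Vm = 36.1 / (pi * 3.3 * 0.72) = 4.8363 m/s


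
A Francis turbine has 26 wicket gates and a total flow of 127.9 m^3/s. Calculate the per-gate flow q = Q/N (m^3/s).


q = 127.9 / 26 = 4.9192 m^3/s


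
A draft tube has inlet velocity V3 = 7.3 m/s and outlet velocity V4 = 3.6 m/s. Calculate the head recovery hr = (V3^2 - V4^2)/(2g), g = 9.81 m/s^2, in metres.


hr = (7.3^2 - 3.6^2) / (2*9.81) = 2.0556 m


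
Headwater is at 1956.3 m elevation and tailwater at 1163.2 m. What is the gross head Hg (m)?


Hg = 1956.3 - 1163.2 = 793.1000 m


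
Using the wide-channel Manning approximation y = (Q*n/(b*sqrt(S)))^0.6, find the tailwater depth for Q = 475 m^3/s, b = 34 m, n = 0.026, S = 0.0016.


y = (475 * 0.026 / (34 * 0.0016^0.5))^0.6 = 3.7573 m


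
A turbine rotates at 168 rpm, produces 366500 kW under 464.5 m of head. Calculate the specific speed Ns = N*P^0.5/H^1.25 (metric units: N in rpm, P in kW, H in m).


Ns = 168 * 366500^0.5 / 464.5^1.25 = 47.1644


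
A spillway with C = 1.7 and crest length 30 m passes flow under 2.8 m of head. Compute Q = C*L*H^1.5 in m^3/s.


Q = 1.7 * 30 * 2.8^1.5 = 238.9501 m^3/s


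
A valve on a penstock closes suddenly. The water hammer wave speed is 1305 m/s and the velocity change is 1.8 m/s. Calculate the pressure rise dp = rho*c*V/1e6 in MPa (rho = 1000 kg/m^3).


dp = 1000 * 1305 * 1.8 / 1e6 = 2.3490 MPa


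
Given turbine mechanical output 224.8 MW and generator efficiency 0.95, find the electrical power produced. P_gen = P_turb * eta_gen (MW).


P_gen = 224.8 * 0.95 = 213.5600 MW


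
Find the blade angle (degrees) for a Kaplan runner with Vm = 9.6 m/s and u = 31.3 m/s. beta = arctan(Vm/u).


beta = arctan(9.6 / 31.3) = 17.0513 degrees


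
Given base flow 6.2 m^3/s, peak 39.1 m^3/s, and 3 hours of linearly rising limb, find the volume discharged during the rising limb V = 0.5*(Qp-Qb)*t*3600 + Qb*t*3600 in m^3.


V = 0.5*(39.1 - 6.2)*3*3600 + 6.2*3*3600 = 244620.0000 m^3


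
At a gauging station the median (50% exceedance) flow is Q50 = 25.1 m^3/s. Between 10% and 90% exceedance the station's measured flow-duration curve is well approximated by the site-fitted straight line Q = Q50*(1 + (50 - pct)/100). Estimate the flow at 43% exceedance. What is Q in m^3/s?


Q = 25.1 * (1 + (50 - 43)/100) = 26.8570 m^3/s


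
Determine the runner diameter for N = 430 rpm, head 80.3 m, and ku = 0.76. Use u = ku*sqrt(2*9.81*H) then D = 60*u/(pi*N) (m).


u = 0.76 * sqrt(2*9.81*80.3) = 30.1662 m/s
D = 60 * 30.1662 / (pi * 430) = 1.3398 m


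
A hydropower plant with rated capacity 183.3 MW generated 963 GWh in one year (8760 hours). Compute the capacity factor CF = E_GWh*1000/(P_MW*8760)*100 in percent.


CF = 963 * 1000 / (183.3 * 8760) * 100 = 59.9735 %


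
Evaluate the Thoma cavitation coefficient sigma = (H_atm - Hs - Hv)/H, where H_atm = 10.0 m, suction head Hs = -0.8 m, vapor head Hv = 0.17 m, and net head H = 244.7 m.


sigma = (10.0 - (-0.8) - 0.17) / 244.7 = 0.0434


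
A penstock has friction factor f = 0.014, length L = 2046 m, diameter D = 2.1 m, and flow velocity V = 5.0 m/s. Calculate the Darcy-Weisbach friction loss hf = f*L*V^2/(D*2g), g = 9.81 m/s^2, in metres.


hf = 0.014 * 2046 * 5.0^2 / (2.1 * 2 * 9.81) = 17.3802 m
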